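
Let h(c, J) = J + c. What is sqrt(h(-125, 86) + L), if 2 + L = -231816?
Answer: I*sqrt(231857) ≈ 481.52*I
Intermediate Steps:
L = -231818 (L = -2 - 231816 = -231818)
sqrt(h(-125, 86) + L) = sqrt((86 - 125) - 231818) = sqrt(-39 - 231818) = sqrt(-231857) = I*sqrt(231857)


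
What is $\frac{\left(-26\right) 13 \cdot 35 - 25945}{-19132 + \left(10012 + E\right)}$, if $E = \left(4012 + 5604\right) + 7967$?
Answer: $- \frac{37775}{8463} \approx -4.4635$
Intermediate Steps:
$E = 17583$ ($E = 9616 + 7967 = 17583$)
$\frac{\left(-26\right) 13 \cdot 35 - 25945}{-19132 + \left(10012 + E\right)} = \frac{\left(-26\right) 13 \cdot 35 - 25945}{-19132 + \left(10012 + 17583\right)} = \frac{\left(-338\right) 35 - 25945}{-19132 + 27595} = \frac{-11830 - 25945}{8463} = \left(-37775\right) \frac{1}{8463} = - \frac{37775}{8463}$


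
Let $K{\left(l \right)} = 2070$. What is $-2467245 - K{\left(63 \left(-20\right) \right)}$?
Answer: $-2469315$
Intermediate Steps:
$-2467245 - K{\left(63 \left(-20\right) \right)} = -2467245 - 2070 = -2469315$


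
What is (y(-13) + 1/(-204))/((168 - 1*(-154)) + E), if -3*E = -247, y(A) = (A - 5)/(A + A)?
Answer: 1823/1072292 ≈ 0.0017001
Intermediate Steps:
y(A) = (-5 + A)/(2*A) (y(A) = (-5 + A)/((2*A)) = (-5 + A)*(1/(2*A)) = (-5 + A)/(2*A))
E = 247/3 (E = -1/3*(-247) = 247/3 ≈ 82.333)
(y(-13) + 1/(-204))/((168 - 1*(-154)) + E) = ((1/2)*(-5 - 13)/(-13) + 1/(-204))/((168 - 1*(-154)) + 247/3) = ((1/2)*(-1/13)*(-18) - 1/204)/((168 + 154) + 247/3) = (9/13 - 1/204)/(322 + 247/3) = 1823/(2652*(1213/3)) = (1823/2652)*(3/1213) = 1823/1072292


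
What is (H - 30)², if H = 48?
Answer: 324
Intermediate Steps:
(H - 30)² = (48 - 30)² = 18² = 324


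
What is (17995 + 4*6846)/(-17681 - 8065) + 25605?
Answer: 659180951/25746 ≈ 25603.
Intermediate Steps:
(17995 + 4*6846)/(-17681 - 8065) + 25605 = (17995 + 27384)/(-25746) + 25605 = 45379*(-1/25746) + 25605 = -45379/25746 + 25605 = 659180951/25746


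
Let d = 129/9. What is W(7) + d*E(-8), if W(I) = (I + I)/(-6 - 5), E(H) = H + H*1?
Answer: -7610/33 ≈ -230.61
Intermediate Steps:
E(H) = 2*H (E(H) = H + H = 2*H)
d = 43/3 (d = 129*(⅑) = 43/3 ≈ 14.333)
W(I) = -2*I/11 (W(I) = (2*I)/(-11) = (2*I)*(-1/11) = -2*I/11)
W(7) + d*E(-8) = -2/11*7 + 43*(2*(-8))/3 = -14/11 + (43/3)*(-16) = -14/11 - 688/3 = -7610/33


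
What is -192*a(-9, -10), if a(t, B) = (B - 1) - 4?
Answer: 2880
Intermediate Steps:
a(t, B) = -5 + B (a(t, B) = (-1 + B) - 4 = -5 + B)
-192*a(-9, -10) = -192*(-5 - 10) = -192*(-15) = -1*(-2880) = 2880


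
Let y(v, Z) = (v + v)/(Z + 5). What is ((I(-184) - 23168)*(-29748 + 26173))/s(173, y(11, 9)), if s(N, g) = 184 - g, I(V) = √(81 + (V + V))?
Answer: 579779200/1277 - 25025*I*√287/1277 ≈ 4.5402e+5 - 331.99*I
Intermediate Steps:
I(V) = √(81 + 2*V)
y(v, Z) = 2*v/(5 + Z) (y(v, Z) = (2*v)/(5 + Z) = 2*v/(5 + Z))
((I(-184) - 23168)*(-29748 + 26173))/s(173, y(11, 9)) = ((√(81 + 2*(-184)) - 23168)*(-29748 + 26173))/(184 - 2*11/(5 + 9)) = ((√(81 - 368) - 23168)*(-3575))/(184 - 2*11/14) = ((√(-287) - 23168)*(-3575))/(184 - 2*11/14) = ((I*√287 - 23168)*(-3575))/(184 - 1*11/7) = ((-23168 + I*√287)*(-3575))/(184 - 11/7) = (82825600 - 3575*I*√287)/(1277/7) = (82825600 - 3575*I*√287)*(7/1277) = 579779200/1277 - 25025*I*√287/1277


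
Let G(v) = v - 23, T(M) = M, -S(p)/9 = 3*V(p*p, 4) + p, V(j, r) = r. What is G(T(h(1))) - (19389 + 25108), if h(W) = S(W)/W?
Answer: -44637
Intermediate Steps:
S(p) = -108 - 9*p (S(p) = -9*(3*4 + p) = -9*(12 + p) = -108 - 9*p)
h(W) = (-108 - 9*W)/W
G(v) = -23 + v
G(T(h(1))) - (19389 + 25108) = (-23 + (-9 - 108/1)) - (19389 + 25108) = (-23 + (-9 - 108*1)) - 1*44497 = (-23 + (-9 - 108)) - 44497 = (-23 - 117) - 44497 = -140 - 44497 = -44637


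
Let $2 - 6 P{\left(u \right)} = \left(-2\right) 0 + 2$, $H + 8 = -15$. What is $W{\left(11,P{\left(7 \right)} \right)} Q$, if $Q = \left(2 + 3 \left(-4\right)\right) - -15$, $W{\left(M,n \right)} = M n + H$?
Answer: $-115$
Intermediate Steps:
$H = -23$ ($H = -8 - 15 = -23$)
$P{\left(u \right)} = 0$ ($P{\left(u \right)} = \frac{1}{3} - \frac{\left(-2\right) 0 + 2}{6} = \frac{1}{3} - \frac{0 + 2}{6} = \frac{1}{3} - \frac{1}{3} = 0$)
$W{\left(M,n \right)} = -23 + M n$ ($W{\left(M,n \right)} = M n - 23 = -23 + M n$)
$Q = 5$ ($Q = \left(2 - 12\right) + 15 = -10 + 15 = 5$)
$W{\left(11,P{\left(7 \right)} \right)} Q = \left(-23 + 11 \cdot 0\right) 5 = \left(-23 + 0\right) 5 = \left(-23\right) 5 = -115$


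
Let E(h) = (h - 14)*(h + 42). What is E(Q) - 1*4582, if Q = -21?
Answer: -5317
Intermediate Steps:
E(h) = (-14 + h)*(42 + h)
E(Q) - 1*4582 = (-588 + (-21)² + 28*(-21)) - 1*4582 = (-588 + 441 - 588) - 4582 = -735 - 4582 = -5317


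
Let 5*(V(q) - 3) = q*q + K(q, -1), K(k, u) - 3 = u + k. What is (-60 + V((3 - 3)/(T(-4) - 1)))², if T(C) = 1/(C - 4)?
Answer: 80089/25 ≈ 3203.6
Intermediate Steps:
T(C) = 1/(-4 + C)
K(k, u) = 3 + k + u (K(k, u) = 3 + (u + k) = 3 + (k + u) = 3 + k + u)
V(q) = 17/5 + q/5 + q²/5 (V(q) = 3 + (q*q + (3 + q - 1))/5 = 3 + (q² + (2 + q))/5 = 3 + (2 + q + q²)/5 = 3 + (⅖ + q/5 + q²/5) = 17/5 + q/5 + q²/5)
(-60 + V((3 - 3)/(T(-4) - 1)))² = (-60 + (17/5 + ((3 - 3)/(1/(-4 - 4) - 1))/5 + ((3 - 3)/(1/(-4 - 4) - 1))²/5))² = (-60 + (17/5 + (0/(1/(-8) - 1))/5 + (0/(1/(-8) - 1))²/5))² = (-60 + (17/5 + (0/(-⅛ - 1))/5 + (0/(-⅛ - 1))²/5))² = (-60 + (17/5 + (0/(-9/8))/5 + (0/(-9/8))²/5))² = (-60 + (17/5 + (0*(-8/9))/5 + (0*(-8/9))²/5))² = (-60 + (17/5 + (⅕)*0 + (⅕)*0²))² = (-60 + (17/5 + 0 + (⅕)*0))² = (-60 + (17/5 + 0 + 0))² = (-60 + 17/5)² = (-283/5)² = 80089/25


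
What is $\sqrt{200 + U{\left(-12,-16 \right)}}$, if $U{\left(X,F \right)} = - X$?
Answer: $2 \sqrt{53} \approx 14.56$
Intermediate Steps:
$\sqrt{200 + U{\left(-12,-16 \right)}} = \sqrt{200 - -12} = \sqrt{200 + 12} = \sqrt{212} = 2 \sqrt{53}$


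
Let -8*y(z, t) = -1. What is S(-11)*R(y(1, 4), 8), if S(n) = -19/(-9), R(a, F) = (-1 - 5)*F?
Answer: -304/3 ≈ -101.33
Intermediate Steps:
y(z, t) = ⅛ (y(z, t) = -⅛*(-1) = ⅛)
R(a, F) = -6*F
S(n) = 19/9 (S(n) = -19*(-⅑) = 19/9)
S(-11)*R(y(1, 4), 8) = 19*(-6*8)/9 = (19/9)*(-48) = -304/3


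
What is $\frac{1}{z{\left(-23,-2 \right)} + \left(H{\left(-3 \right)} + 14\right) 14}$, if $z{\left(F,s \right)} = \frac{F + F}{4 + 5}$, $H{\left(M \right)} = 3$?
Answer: $\frac{9}{2096} \approx 0.0042939$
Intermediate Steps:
$z{\left(F,s \right)} = \frac{2 F}{9}$
$\frac{1}{z{\left(-23,-2 \right)} + \left(H{\left(-3 \right)} + 14\right) 14} = \frac{1}{\frac{2}{9} \left(-23\right) + \left(3 + 14\right) 14} = \frac{1}{- \frac{46}{9} + 17 \cdot 14} = \frac{1}{- \frac{46}{9} + 238} = \frac{1}{\frac{2096}{9}} = \frac{9}{2096}$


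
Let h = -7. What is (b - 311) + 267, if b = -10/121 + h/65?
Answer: -347557/7865 ≈ -44.190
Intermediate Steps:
b = -1497/7865 (b = -10/121 - 7/65 = -1497/7865 ≈ -0.19034)
(b - 311) + 267 = (-1497/7865 - 311) + 267 = -2447512/7865 + 267 = -347557/7865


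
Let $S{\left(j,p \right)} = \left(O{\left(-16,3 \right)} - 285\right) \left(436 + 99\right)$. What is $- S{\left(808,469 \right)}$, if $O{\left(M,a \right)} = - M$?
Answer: $143915$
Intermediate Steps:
$S{\left(j,p \right)} = -143915$ ($S{\left(j,p \right)} = \left(\left(-1\right) \left(-16\right) - 285\right) \left(436 + 99\right) = \left(16 - 285\right) 535 = \left(-269\right) 535 = -143915$)
$- S{\left(808,469 \right)} = \left(-1\right) \left(-143915\right) = 143915$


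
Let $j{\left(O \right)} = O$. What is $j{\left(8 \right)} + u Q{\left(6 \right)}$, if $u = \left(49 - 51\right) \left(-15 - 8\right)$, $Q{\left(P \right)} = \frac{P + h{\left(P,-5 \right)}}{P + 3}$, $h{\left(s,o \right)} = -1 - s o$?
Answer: $\frac{1682}{9} \approx 186.89$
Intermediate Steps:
$h{\left(s,o \right)} = -1 - o s$
$Q{\left(P \right)} = \frac{-1 + 6 P}{3 + P}$ ($Q{\left(P \right)} = \frac{P - \left(1 - 5 P\right)}{P + 3} = \frac{P + \left(-1 + 5 P\right)}{3 + P} = \frac{-1 + 6 P}{3 + P}$)
$u = 46$ ($u = \left(-2\right) \left(-23\right) = 46$)
$j{\left(8 \right)} + u Q{\left(6 \right)} = 8 + 46 \frac{-1 + 6 \cdot 6}{3 + 6} = 8 + 46 \frac{-1 + 36}{9} = 8 + 46 \cdot \frac{1}{9} \cdot 35 = 8 + 46 \cdot \frac{35}{9} = 8 + \frac{1610}{9} = \frac{1682}{9}$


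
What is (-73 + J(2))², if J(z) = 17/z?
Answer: 16641/4 ≈ 4160.3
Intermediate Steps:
(-73 + J(2))² = (-73 + 17/2)² = (-129/2)² = 16641/4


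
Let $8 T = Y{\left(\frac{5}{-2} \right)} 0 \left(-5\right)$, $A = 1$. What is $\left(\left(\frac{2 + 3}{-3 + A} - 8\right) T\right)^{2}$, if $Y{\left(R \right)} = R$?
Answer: $0$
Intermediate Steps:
$T = 0$ ($T = \frac{\frac{5}{-2} \cdot 0 \left(-5\right)}{8} = \frac{5 \left(- \frac{1}{2}\right) 0 \left(-5\right)}{8} = \frac{\left(- \frac{5}{2}\right) 0 \left(-5\right)}{8} = \frac{0 \left(-5\right)}{8} = \frac{1}{8} \cdot 0 = 0$)
$\left(\left(\frac{2 + 3}{-3 + A} - 8\right) T\right)^{2} = \left(\left(\frac{2 + 3}{-3 + 1} - 8\right) 0\right)^{2} = \left(\left(\frac{5}{-2} - 8\right) 0\right)^{2} = \left(\left(5 \left(- \frac{1}{2}\right) - 8\right) 0\right)^{2} = \left(\left(- \frac{5}{2} - 8\right) 0\right)^{2} = \left(\left(- \frac{21}{2}\right) 0\right)^{2} = 0^{2} = 0$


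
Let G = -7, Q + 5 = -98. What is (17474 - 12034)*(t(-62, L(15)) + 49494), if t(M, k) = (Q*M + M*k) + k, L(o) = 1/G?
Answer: 2128242240/7 ≈ 3.0403e+8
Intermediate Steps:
Q = -103 (Q = -5 - 98 = -103)
L(o) = -⅐ (L(o) = 1/(-7) = -⅐)
t(M, k) = k - 103*M + M*k (t(M, k) = (-103*M + M*k) + k = k - 103*M + M*k)
(17474 - 12034)*(t(-62, L(15)) + 49494) = (17474 - 12034)*((-⅐ - 103*(-62) - 62*(-⅐)) + 49494) = 5440*((-⅐ + 6386 + 62/7) + 49494) = 5440*(44763/7 + 49494) = 5440*(391221/7) = 2128242240/7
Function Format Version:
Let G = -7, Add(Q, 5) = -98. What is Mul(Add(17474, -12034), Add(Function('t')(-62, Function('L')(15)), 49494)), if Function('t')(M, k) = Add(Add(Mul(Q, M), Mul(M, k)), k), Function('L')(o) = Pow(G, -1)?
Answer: Rational(2128242240, 7) ≈ 3.0403e+8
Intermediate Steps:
Q = -103 (Q = Add(-5, -98) = -103)
Function('L')(o) = Rational(-1, 7) (Function('L')(o) = Pow(-7, -1) = Rational(-1, 7))
Function('t')(M, k) = Add(k, Mul(-103, M), Mul(M, k)) (Function('t')(M, k) = Add(Add(Mul(-103, M), Mul(M, k)), k) = Add(k, Mul(-103, M), Mul(M, k)))
Mul(Add(17474, -12034), Add(Function('t')(-62, Function('L')(15)), 49494)) = Mul(Add(17474, -12034), Add(Add(Rational(-1, 7), Mul(-103, -62), Mul(-62, Rational(-1, 7))), 49494)) = Mul(5440, Add(Add(Rational(-1, 7), 6386, Rational(62, 7)), 49494)) = Mul(5440, Add(Rational(44763, 7), 49494)) = Mul(5440, Rational(391221, 7)) = Rational(2128242240, 7)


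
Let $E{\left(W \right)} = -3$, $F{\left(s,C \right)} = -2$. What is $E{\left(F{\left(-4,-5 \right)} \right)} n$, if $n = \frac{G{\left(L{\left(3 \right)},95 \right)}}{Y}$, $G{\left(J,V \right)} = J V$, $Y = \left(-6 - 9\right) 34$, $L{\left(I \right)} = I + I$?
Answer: $\frac{57}{17} \approx 3.3529$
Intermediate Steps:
$L{\left(I \right)} = 2 I$
$Y = -510$ ($Y = \left(-15\right) 34 = -510$)
$n = - \frac{19}{17}$ ($n = \frac{2 \cdot 3 \cdot 95}{-510} = 6 \cdot 95 \left(- \frac{1}{510}\right) = 570 \left(- \frac{1}{510}\right) = - \frac{19}{17} \approx -1.1176$)
$E{\left(F{\left(-4,-5 \right)} \right)} n = \left(-3\right) \left(- \frac{19}{17}\right) = \frac{57}{17}$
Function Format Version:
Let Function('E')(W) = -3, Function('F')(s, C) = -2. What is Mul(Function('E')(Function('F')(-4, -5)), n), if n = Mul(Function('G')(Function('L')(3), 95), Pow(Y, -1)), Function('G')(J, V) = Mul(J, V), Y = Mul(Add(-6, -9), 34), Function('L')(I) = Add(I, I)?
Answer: Rational(57, 17) ≈ 3.3529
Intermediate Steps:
Function('L')(I) = Mul(2, I)
Y = -510 (Y = Mul(-15, 34) = -510)
n = Rational(-19, 17) (n = Mul(Mul(Mul(2, 3), 95), Pow(-510, -1)) = Mul(Mul(6, 95), Rational(-1, 510)) = Mul(570, Rational(-1, 510)) = Rational(-19, 17) ≈ -1.1176)
Mul(Function('E')(Function('F')(-4, -5)), n) = Mul(-3, Rational(-19, 17)) = Rational(57, 17)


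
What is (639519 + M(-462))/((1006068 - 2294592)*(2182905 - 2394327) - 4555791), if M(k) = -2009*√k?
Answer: 213173/90805921779 - 2009*I*√462/272417765337 ≈ 2.3476e-6 - 1.5851e-7*I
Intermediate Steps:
(639519 + M(-462))/((1006068 - 2294592)*(2182905 - 2394327) - 4555791) = (639519 - 2009*I*√462)/((1006068 - 2294592)*(2182905 - 2394327) - 4555791) = (639519 - 2009*I*√462)/(-1288524*(-211422) - 4555791) = (639519 - 2009*I*√462)/(272422321128 - 4555791) = (639519 - 2009*I*√462)/272417765337 = (639519 - 2009*I*√462)*(1/272417765337) = 213173/90805921779 - 2009*I*√462/272417765337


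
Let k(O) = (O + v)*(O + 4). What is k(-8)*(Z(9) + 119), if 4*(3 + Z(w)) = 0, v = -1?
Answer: 4176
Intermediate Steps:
Z(w) = -3 (Z(w) = -3 + (1/4)*0 = -3 + 0 = -3)
k(O) = (-1 + O)*(4 + O) (k(O) = (O - 1)*(O + 4) = (-1 + O)*(4 + O))
k(-8)*(Z(9) + 119) = (-4 + (-8)**2 + 3*(-8))*(-3 + 119) = (-4 + 64 - 24)*116 = 36*116 = 4176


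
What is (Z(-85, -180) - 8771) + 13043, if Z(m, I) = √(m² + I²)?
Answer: 4272 + 5*√1585 ≈ 4471.1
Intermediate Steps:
Z(m, I) = √(I² + m²)
(Z(-85, -180) - 8771) + 13043 = (√((-180)² + (-85)²) - 8771) + 13043 = (√(32400 + 7225) - 8771) + 13043 = (√39625 - 8771) + 13043 = (5*√1585 - 8771) + 13043 = (-8771 + 5*√1585) + 13043 = 4272 + 5*√1585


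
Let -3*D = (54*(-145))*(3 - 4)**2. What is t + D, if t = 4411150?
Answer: 4413760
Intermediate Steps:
D = 2610 (D = -54*(-145)*(3 - 4)**2/3 = -(-2610)*(-1)**2 = -(-2610) = -1/3*(-7830) = 2610)
t + D = 4411150 + 2610 = 4413760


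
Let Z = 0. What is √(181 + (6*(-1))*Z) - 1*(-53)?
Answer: 53 + √181 ≈ 66.454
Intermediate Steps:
√(181 + (6*(-1))*Z) - 1*(-53) = √(181 + (6*(-1))*0) - 1*(-53) = √(181 - 6*0) + 53 = √(181 + 0) + 53 = √181 + 53 = 53 + √181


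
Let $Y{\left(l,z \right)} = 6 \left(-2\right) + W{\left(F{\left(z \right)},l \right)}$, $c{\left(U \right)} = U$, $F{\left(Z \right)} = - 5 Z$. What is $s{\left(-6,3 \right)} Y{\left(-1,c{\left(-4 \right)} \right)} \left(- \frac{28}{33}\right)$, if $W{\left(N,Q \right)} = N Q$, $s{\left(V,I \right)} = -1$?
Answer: $- \frac{896}{33} \approx -27.152$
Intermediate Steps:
$Y{\left(l,z \right)} = -12 - 5 l z$ ($Y{\left(l,z \right)} = 6 \left(-2\right) + - 5 z l = -12 - 5 l z$)
$s{\left(-6,3 \right)} Y{\left(-1,c{\left(-4 \right)} \right)} \left(- \frac{28}{33}\right) = - (-12 - \left(-5\right) \left(-4\right)) \left(- \frac{28}{33}\right) = - (-12 - 20) \left(\left(-28\right) \frac{1}{33}\right) = \left(-1\right) \left(-32\right) \left(- \frac{28}{33}\right) = 32 \left(- \frac{28}{33}\right) = - \frac{896}{33}$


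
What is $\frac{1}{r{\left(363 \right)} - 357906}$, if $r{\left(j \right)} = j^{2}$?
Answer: $- \frac{1}{226137} \approx -4.4221 \cdot 10^{-6}$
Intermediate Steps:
$\frac{1}{r{\left(363 \right)} - 357906} = \frac{1}{363^{2} - 357906} = \frac{1}{131769 - 357906} = \frac{1}{-226137} = - \frac{1}{226137}$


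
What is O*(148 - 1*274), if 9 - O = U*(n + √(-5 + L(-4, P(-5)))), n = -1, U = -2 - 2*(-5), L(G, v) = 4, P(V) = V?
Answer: -2142 + 1008*I ≈ -2142.0 + 1008.0*I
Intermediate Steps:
U = 8 (U = -2 + 10 = 8)
O = 17 - 8*I (O = 9 - 8*(-1 + √(-5 + 4)) = 9 - 8*(-1 + √(-1)) = 9 - 8*(-1 + I) = 9 - (-8 + 8*I) = 9 + (8 - 8*I) = 17 - 8*I ≈ 17.0 - 8.0*I)
O*(148 - 1*274) = (17 - 8*I)*(148 - 1*274) = (17 - 8*I)*(148 - 274) = (17 - 8*I)*(-126) = -2142 + 1008*I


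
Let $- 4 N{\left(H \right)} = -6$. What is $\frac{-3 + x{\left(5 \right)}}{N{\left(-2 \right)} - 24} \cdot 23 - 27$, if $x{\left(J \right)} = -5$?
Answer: $- \frac{847}{45} \approx -18.822$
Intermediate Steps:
$N{\left(H \right)} = \frac{3}{2}$ ($N{\left(H \right)} = \left(- \frac{1}{4}\right) \left(-6\right) = \frac{3}{2}$)
$\frac{-3 + x{\left(5 \right)}}{N{\left(-2 \right)} - 24} \cdot 23 - 27 = \frac{-3 - 5}{\frac{3}{2} - 24} \cdot 23 - 27 = - \frac{8}{- \frac{45}{2}} \cdot 23 - 27 = \left(-8\right) \left(- \frac{2}{45}\right) 23 - 27 = \frac{16}{45} \cdot 23 - 27 = \frac{368}{45} - 27 = - \frac{847}{45}$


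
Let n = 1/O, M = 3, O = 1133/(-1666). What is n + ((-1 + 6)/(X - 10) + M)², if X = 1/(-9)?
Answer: 45101726/9382373 ≈ 4.8071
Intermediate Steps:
O = -1133/1666 (O = 1133*(-1/1666) = -1133/1666 ≈ -0.68007)
X = -⅑ ≈ -0.11111
n = -1666/1133 (n = 1/(-1133/1666) = -1666/1133 ≈ -1.4704)
n + ((-1 + 6)/(X - 10) + M)² = -1666/1133 + ((-1 + 6)/(-⅑ - 10) + 3)² = -1666/1133 + (5/(-91/9) + 3)² = -1666/1133 + (5*(-9/91) + 3)² = -1666/1133 + (-45/91 + 3)² = -1666/1133 + (228/91)² = -1666/1133 + 51984/8281 = 45101726/9382373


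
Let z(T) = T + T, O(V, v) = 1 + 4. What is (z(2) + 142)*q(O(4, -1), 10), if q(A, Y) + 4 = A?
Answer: 146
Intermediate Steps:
O(V, v) = 5
q(A, Y) = -4 + A
z(T) = 2*T
(z(2) + 142)*q(O(4, -1), 10) = (2*2 + 142)*(-4 + 5) = (4 + 142)*1 = 146*1 = 146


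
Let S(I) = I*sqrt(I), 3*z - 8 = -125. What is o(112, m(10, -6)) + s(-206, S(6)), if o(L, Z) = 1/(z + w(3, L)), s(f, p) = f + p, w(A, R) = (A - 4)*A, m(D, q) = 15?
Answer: -8653/42 + 6*sqrt(6) ≈ -191.33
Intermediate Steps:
z = -39 (z = 8/3 + (1/3)*(-125) = 8/3 - 125/3 = -39)
w(A, R) = A*(-4 + A) (w(A, R) = (-4 + A)*A = A*(-4 + A))
S(I) = I**(3/2)
o(L, Z) = -1/42 (o(L, Z) = 1/(-39 + 3*(-4 + 3)) = 1/(-39 + 3*(-1)) = 1/(-39 - 3) = 1/(-42) = -1/42)
o(112, m(10, -6)) + s(-206, S(6)) = -1/42 + (-206 + 6**(3/2)) = -1/42 + (-206 + 6*sqrt(6)) = -8653/42 + 6*sqrt(6)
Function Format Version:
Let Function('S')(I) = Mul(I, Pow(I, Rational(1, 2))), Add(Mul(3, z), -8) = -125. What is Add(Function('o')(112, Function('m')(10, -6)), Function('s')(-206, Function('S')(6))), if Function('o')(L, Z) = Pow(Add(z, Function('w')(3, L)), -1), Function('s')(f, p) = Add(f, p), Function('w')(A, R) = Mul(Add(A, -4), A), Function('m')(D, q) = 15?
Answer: Add(Rational(-8653, 42), Mul(6, Pow(6, Rational(1, 2)))) ≈ -191.33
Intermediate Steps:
z = -39 (z = Add(Rational(8, 3), Mul(Rational(1, 3), -125)) = Add(Rational(8, 3), Rational(-125, 3)) = -39)
Function('w')(A, R) = Mul(A, Add(-4, A)) (Function('w')(A, R) = Mul(Add(-4, A), A) = Mul(A, Add(-4, A)))
Function('S')(I) = Pow(I, Rational(3, 2))
Function('o')(L, Z) = Rational(-1, 42) (Function('o')(L, Z) = Pow(Add(-39, Mul(3, Add(-4, 3))), -1) = Pow(Add(-39, Mul(3, -1)), -1) = Pow(Add(-39, -3), -1) = Pow(-42, -1) = Rational(-1, 42))
Add(Function('o')(112, Function('m')(10, -6)), Function('s')(-206, Function('S')(6))) = Add(Rational(-1, 42), Add(-206, Pow(6, Rational(3, 2)))) = Add(Rational(-1, 42), Add(-206, Mul(6, Pow(6, Rational(1, 2))))) = Add(Rational(-8653, 42), Mul(6, Pow(6, Rational(1, 2))))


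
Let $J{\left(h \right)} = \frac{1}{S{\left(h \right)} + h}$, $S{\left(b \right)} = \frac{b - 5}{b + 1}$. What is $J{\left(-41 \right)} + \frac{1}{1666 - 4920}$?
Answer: $- \frac{65877}{2593438} \approx -0.025401$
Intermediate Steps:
$S{\left(b \right)} = \frac{-5 + b}{1 + b}$
$J{\left(h \right)} = \frac{1}{h + \frac{-5 + h}{1 + h}}$ ($J{\left(h \right)} = \frac{1}{\frac{-5 + h}{1 + h} + h} = \frac{1}{h + \frac{-5 + h}{1 + h}}$)
$J{\left(-41 \right)} + \frac{1}{1666 - 4920} = \frac{1 - 41}{-5 - 41 - 41 \left(1 - 41\right)} + \frac{1}{1666 - 4920} = \frac{1}{-5 - 41 - -1640} \left(-40\right) + \frac{1}{-3254} = \frac{1}{-5 - 41 + 1640} \left(-40\right) - \frac{1}{3254} = \frac{1}{1594} \left(-40\right) - \frac{1}{3254} = - \frac{20}{797} - \frac{1}{3254} = - \frac{65877}{2593438}$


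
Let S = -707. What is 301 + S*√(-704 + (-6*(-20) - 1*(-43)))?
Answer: 301 - 707*I*√541 ≈ 301.0 - 16444.0*I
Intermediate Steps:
301 + S*√(-704 + (-6*(-20) - 1*(-43))) = 301 - 707*√(-704 + (-6*(-20) - 1*(-43))) = 301 - 707*√(-704 + (120 + 43)) = 301 - 707*√(-704 + 163) = 301 - 707*I*√541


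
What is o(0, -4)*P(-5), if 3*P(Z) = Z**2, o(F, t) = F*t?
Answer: 0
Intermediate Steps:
P(Z) = Z**2/3
o(0, -4)*P(-5) = (0*(-4))*((1/3)*(-5)**2) = 0*((1/3)*25) = 0*(25/3) = 0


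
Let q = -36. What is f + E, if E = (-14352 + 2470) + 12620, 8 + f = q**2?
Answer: 2026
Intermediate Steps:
f = 1288 (f = -8 + (-36)**2 = -8 + 1296 = 1288)
E = 738 (E = -11882 + 12620 = 738)
f + E = 1288 + 738 = 2026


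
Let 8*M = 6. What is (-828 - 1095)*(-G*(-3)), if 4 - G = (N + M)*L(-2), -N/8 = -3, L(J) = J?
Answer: -617283/2 ≈ -3.0864e+5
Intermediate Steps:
M = 3/4 (M = (1/8)*6 = 3/4 ≈ 0.75000)
N = 24 (N = -8*(-3) = 24)
G = 107/2 (G = 4 - (24 + 3/4)*(-2) = 4 - 99*(-2)/4 = 4 - 1*(-99/2) = 4 + 99/2 = 107/2 ≈ 53.500)
(-828 - 1095)*(-G*(-3)) = (-828 - 1095)*(-1*107/2*(-3)) = -(-205761)*(-3)/2 = -1923*321/2 = -617283/2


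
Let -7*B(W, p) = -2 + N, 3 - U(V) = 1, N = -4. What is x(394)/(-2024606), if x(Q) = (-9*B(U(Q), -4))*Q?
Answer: 10638/7086121 ≈ 0.0015012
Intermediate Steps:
U(V) = 2 (U(V) = 3 - 1*1 = 3 - 1 = 2)
B(W, p) = 6/7 (B(W, p) = -(-2 - 4)/7 = -⅐*(-6) = 6/7)
x(Q) = -54*Q/7 (x(Q) = (-9*6/7)*Q = -54*Q/7)
x(394)/(-2024606) = -54/7*394/(-2024606) = -21276/7*(-1/2024606) = 10638/7086121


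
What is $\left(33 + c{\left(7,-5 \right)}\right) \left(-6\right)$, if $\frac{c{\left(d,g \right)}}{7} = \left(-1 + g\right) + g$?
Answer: $264$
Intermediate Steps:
$c{\left(d,g \right)} = -7 + 14 g$ ($c{\left(d,g \right)} = 7 \left(\left(-1 + g\right) + g\right) = 7 \left(-1 + 2 g\right) = -7 + 14 g$)
$\left(33 + c{\left(7,-5 \right)}\right) \left(-6\right) = \left(33 + \left(-7 + 14 \left(-5\right)\right)\right) \left(-6\right) = \left(33 - 77\right) \left(-6\right) = \left(-44\right) \left(-6\right) = 264$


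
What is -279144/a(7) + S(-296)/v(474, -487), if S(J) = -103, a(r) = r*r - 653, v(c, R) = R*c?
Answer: 16109276221/34856538 ≈ 462.16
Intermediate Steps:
a(r) = -653 + r² (a(r) = r² - 653 = -653 + r²)
-279144/a(7) + S(-296)/v(474, -487) = -279144/(-653 + 7²) - 103/((-487*474)) = -279144/(-653 + 49) - 103/(-230838) = -279144/(-604) - 103*(-1/230838) = -279144*(-1/604) + 103/230838 = 69786/151 + 103/230838 = 16109276221/34856538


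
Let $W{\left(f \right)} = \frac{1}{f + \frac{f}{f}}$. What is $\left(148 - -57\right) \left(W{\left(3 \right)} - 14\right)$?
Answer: $- \frac{11275}{4} \approx -2818.8$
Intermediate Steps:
$W{\left(f \right)} = \frac{1}{1 + f}$ ($W{\left(f \right)} = \frac{1}{f + 1} = \frac{1}{1 + f}$)
$\left(148 - -57\right) \left(W{\left(3 \right)} - 14\right) = \left(148 - -57\right) \left(\frac{1}{1 + 3} - 14\right) = \left(148 + 57\right) \left(\frac{1}{4} - 14\right) = 205 \left(\frac{1}{4} - 14\right) = 205 \left(- \frac{55}{4}\right) = - \frac{11275}{4}$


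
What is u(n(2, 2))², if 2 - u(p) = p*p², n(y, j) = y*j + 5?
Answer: 528529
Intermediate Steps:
n(y, j) = 5 + j*y (n(y, j) = j*y + 5 = 5 + j*y)
u(p) = 2 - p³ (u(p) = 2 - p*p² = 2 - p³)
u(n(2, 2))² = (2 - (5 + 2*2)³)² = (2 - (5 + 4)³)² = (2 - 1*9³)² = (2 - 1*729)² = (2 - 729)² = (-727)² = 528529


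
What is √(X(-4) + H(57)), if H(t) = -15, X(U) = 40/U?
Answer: 5*I ≈ 5.0*I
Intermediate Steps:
√(X(-4) + H(57)) = √(40/(-4) - 15) = √(40*(-¼) - 15) = √(-10 - 15) = √(-25) = 5*I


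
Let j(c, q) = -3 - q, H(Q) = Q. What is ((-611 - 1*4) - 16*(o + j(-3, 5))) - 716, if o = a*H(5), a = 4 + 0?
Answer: -1523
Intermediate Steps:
a = 4
o = 20 (o = 4*5 = 20)
((-611 - 1*4) - 16*(o + j(-3, 5))) - 716 = ((-611 - 1*4) - 16*(20 + (-3 - 1*5))) - 716 = ((-611 - 4) - 16*(20 + (-3 - 5))) - 716 = (-615 - 16*(20 - 8)) - 716 = (-615 - 16*12) - 716 = (-615 - 192) - 716 = -807 - 716 = -1523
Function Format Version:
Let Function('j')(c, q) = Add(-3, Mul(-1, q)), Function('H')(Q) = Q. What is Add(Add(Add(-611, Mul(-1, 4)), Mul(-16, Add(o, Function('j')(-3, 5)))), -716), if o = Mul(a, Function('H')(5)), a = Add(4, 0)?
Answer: -1523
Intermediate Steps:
a = 4
o = 20 (o = Mul(4, 5) = 20)
Add(Add(Add(-611, Mul(-1, 4)), Mul(-16, Add(o, Function('j')(-3, 5)))), -716) = Add(Add(Add(-611, Mul(-1, 4)), Mul(-16, Add(20, Add(-3, Mul(-1, 5))))), -716) = Add(Add(Add(-611, -4), Mul(-16, Add(20, Add(-3, -5)))), -716) = Add(Add(-615, Mul(-16, Add(20, -8))), -716) = Add(Add(-615, Mul(-16, 12)), -716) = Add(Add(-615, -192), -716) = Add(-807, -716) = -1523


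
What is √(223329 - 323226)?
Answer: I*√99897 ≈ 316.06*I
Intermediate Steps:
√(223329 - 323226) = √(-99897) = I*√99897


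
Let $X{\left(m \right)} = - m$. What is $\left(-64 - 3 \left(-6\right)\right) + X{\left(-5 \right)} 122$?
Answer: $564$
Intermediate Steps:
$\left(-64 - 3 \left(-6\right)\right) + X{\left(-5 \right)} 122 = \left(-64 - 3 \left(-6\right)\right) + \left(-1\right) \left(-5\right) 122 = \left(-64 - -18\right) + 5 \cdot 122 = \left(-64 + 18\right) + 610 = -46 + 610 = 564$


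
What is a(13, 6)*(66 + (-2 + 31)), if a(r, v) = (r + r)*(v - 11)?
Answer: -12350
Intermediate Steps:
a(r, v) = 2*r*(-11 + v) (a(r, v) = (2*r)*(-11 + v) = 2*r*(-11 + v))
a(13, 6)*(66 + (-2 + 31)) = (2*13*(-11 + 6))*(66 + (-2 + 31)) = (2*13*(-5))*(66 + 29) = -130*95 = -12350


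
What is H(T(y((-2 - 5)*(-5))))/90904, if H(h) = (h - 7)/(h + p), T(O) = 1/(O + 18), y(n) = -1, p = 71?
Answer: -59/54906016 ≈ -1.0746e-6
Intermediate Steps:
T(O) = 1/(18 + O)
H(h) = (-7 + h)/(71 + h) (H(h) = (h - 7)/(h + 71) = (-7 + h)/(71 + h))
H(T(y((-2 - 5)*(-5))))/90904 = ((-7 + 1/(18 - 1))/(71 + 1/(18 - 1)))/90904 = ((-7 + 1/17)/(71 + 1/17))*(1/90904) = (-118/17/(1208/17))*(1/90904) = ((17/1208)*(-118/17))*(1/90904) = -59/604*1/90904 = -59/54906016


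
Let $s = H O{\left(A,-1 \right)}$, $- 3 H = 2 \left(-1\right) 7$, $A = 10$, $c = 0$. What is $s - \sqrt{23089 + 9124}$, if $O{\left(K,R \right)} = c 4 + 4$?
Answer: $\frac{56}{3} - \sqrt{32213} \approx -160.81$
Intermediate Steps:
$H = \frac{14}{3}$ ($H = - \frac{2 \left(-1\right) 7}{3} = - \frac{\left(-2\right) 7}{3} = \left(- \frac{1}{3}\right) \left(-14\right) = \frac{14}{3} \approx 4.6667$)
$O{\left(K,R \right)} = 4$ ($O{\left(K,R \right)} = 0 \cdot 4 + 4 = 0 + 4 = 4$)
$s = \frac{56}{3}$ ($s = \frac{14}{3} \cdot 4 = \frac{56}{3} \approx 18.667$)
$s - \sqrt{23089 + 9124} = \frac{56}{3} - \sqrt{23089 + 9124} = \frac{56}{3} - \sqrt{32213}$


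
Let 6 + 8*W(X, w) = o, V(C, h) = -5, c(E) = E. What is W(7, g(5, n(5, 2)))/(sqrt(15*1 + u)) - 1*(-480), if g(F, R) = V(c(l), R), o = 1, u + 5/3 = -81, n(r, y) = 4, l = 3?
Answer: 480 + 5*I*sqrt(609)/1624 ≈ 480.0 + 0.075979*I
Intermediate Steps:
u = -248/3 (u = -5/3 - 81 = -248/3 ≈ -82.667)
g(F, R) = -5
W(X, w) = -5/8 (W(X, w) = -3/4 + (1/8)*1 = -3/4 + 1/8 = -5/8)
W(7, g(5, n(5, 2)))/(sqrt(15*1 + u)) - 1*(-480) = -5/(8*sqrt(15*1 - 248/3)) - 1*(-480) = -5/(8*sqrt(15 - 248/3)) + 480 = -5*(-I*sqrt(609)/203)/8 + 480 = -(-5)*I*sqrt(609)/1624 + 480 = 5*I*sqrt(609)/1624 + 480 = 480 + 5*I*sqrt(609)/1624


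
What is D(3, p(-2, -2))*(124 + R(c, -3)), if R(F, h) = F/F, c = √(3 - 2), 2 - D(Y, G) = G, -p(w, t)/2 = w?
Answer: -250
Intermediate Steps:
p(w, t) = -2*w
D(Y, G) = 2 - G
c = 1 (c = √1 = 1)
R(F, h) = 1
D(3, p(-2, -2))*(124 + R(c, -3)) = (2 - (-2)*(-2))*(124 + 1) = (2 - 1*4)*125 = (2 - 4)*125 = -2*125 = -250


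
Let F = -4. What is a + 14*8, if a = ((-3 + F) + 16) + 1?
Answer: 122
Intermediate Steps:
a = 10 (a = ((-3 - 4) + 16) + 1 = (-7 + 16) + 1 = 9 + 1 = 10)
a + 14*8 = 10 + 14*8 = 10 + 112 = 122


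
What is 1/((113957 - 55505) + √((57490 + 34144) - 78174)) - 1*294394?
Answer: -251458316369521/854155711 - √3365/1708311422 ≈ -2.9439e+5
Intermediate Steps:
1/((113957 - 55505) + √((57490 + 34144) - 78174)) - 1*294394 = 1/(58452 + √(91634 - 78174)) - 294394 = 1/(58452 + √13460) - 294394 = 1/(58452 + 2*√3365) - 294394 = -294394 + 1/(58452 + 2*√3365)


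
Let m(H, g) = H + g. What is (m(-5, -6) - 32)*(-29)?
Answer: 1247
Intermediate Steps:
(m(-5, -6) - 32)*(-29) = ((-5 - 6) - 32)*(-29) = (-11 - 32)*(-29) = -43*(-29) = 1247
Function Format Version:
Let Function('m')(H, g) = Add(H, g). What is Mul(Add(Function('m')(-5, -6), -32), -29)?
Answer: 1247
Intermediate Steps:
Mul(Add(Function('m')(-5, -6), -32), -29) = Mul(Add(Add(-5, -6), -32), -29) = Mul(Add(-11, -32), -29) = Mul(-43, -29) = 1247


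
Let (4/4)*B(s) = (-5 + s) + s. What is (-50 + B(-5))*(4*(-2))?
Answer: 520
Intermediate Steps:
B(s) = -5 + 2*s (B(s) = (-5 + s) + s = -5 + 2*s)
(-50 + B(-5))*(4*(-2)) = (-50 + (-5 + 2*(-5)))*(4*(-2)) = (-50 + (-5 - 10))*(-8) = (-50 - 15)*(-8) = -65*(-8) = 520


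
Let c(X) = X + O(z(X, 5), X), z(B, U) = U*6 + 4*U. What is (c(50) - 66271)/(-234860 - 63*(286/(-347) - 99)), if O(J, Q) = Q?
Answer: 22961337/79314163 ≈ 0.28950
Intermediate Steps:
z(B, U) = 10*U (z(B, U) = 6*U + 4*U = 10*U)
c(X) = 2*X (c(X) = X + X = 2*X)
(c(50) - 66271)/(-234860 - 63*(286/(-347) - 99)) = (2*50 - 66271)/(-234860 - 63*(286/(-347) - 99)) = (100 - 66271)/(-234860 - 63*(286*(-1/347) - 99)) = -66171/(-234860 - 63*(-286/347 - 99)) = -66171/(-234860 - 63*(-34639/347)) = -66171/(-234860 + 2182257/347) = -66171/(-79314163/347) = -66171*(-347/79314163) = 22961337/79314163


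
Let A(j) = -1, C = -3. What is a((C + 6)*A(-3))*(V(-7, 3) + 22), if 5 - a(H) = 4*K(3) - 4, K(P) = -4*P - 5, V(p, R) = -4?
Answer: 1386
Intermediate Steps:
K(P) = -5 - 4*P
a(H) = 77 (a(H) = 5 - (4*(-5 - 4*3) - 4) = 5 - (4*(-5 - 12) - 4) = 5 - (4*(-17) - 4) = 5 - (-68 - 4) = 5 - 1*(-72) = 5 + 72 = 77)
a((C + 6)*A(-3))*(V(-7, 3) + 22) = 77*(-4 + 22) = 77*18 = 1386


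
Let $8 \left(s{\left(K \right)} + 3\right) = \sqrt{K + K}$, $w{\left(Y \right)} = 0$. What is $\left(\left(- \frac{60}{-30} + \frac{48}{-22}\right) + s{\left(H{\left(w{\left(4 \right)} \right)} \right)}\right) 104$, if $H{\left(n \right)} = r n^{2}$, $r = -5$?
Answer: $- \frac{3640}{11} \approx -330.91$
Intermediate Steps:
$H{\left(n \right)} = - 5 n^{2}$
$s{\left(K \right)} = -3 + \frac{\sqrt{2} \sqrt{K}}{8}$ ($s{\left(K \right)} = -3 + \frac{\sqrt{K + K}}{8} = -3 + \frac{\sqrt{2 K}}{8} = -3 + \frac{\sqrt{2} \sqrt{K}}{8}$)
$\left(\left(- \frac{60}{-30} + \frac{48}{-22}\right) + s{\left(H{\left(w{\left(4 \right)} \right)} \right)}\right) 104 = \left(\left(- \frac{60}{-30} + \frac{48}{-22}\right) - \left(3 - \frac{\sqrt{2} \sqrt{- 5 \cdot 0^{2}}}{8}\right)\right) 104 = \left(\left(\left(-60\right) \left(- \frac{1}{30}\right) + 48 \left(- \frac{1}{22}\right)\right) - \left(3 - \frac{\sqrt{2} \sqrt{\left(-5\right) 0}}{8}\right)\right) 104 = \left(\left(2 - \frac{24}{11}\right) - \left(3 - \frac{\sqrt{2} \sqrt{0}}{8}\right)\right) 104 = \left(- \frac{2}{11} - \left(3 - \frac{1}{8} \sqrt{2} \cdot 0\right)\right) 104 = \left(- \frac{2}{11} + \left(-3 + 0\right)\right) 104 = \left(- \frac{2}{11} - 3\right) 104 = \left(- \frac{35}{11}\right) 104 = - \frac{3640}{11}$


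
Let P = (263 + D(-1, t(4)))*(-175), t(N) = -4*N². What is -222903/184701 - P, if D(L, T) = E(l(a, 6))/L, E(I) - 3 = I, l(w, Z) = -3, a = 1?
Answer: 2833546874/61567 ≈ 46024.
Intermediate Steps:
E(I) = 3 + I
D(L, T) = 0 (D(L, T) = (3 - 3)/L = 0/L = 0)
P = -46025 (P = (263 + 0)*(-175) = 263*(-175) = -46025)
-222903/184701 - P = -222903/184701 - 1*(-46025) = -222903*1/184701 + 46025 = -74301/61567 + 46025 = 2833546874/61567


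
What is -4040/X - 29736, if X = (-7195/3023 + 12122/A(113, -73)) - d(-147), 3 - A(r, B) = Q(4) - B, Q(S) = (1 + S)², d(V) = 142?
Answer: -122183006944/4110979 ≈ -29721.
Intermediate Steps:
A(r, B) = -22 + B (A(r, B) = 3 - ((1 + 4)² - B) = 3 - (5² - B) = 3 - (25 - B) = 3 + (-25 + B) = -22 + B)
X = -4110979/15115 (X = (-7195/3023 + 12122/(-22 - 73)) - 1*142 = (-7195*1/3023 + 12122/(-95)) - 142 = (-7195/3023 + 12122*(-1/95)) - 142 = (-7195/3023 - 638/5) - 142 = -1964649/15115 - 142 = -4110979/15115 ≈ -271.98)
-4040/X - 29736 = -4040/(-4110979/15115) - 29736 = -4040*(-15115/4110979) - 29736 = 61064600/4110979 - 29736 = -122183006944/4110979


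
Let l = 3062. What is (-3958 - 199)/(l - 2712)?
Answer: -4157/350 ≈ -11.877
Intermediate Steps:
(-3958 - 199)/(l - 2712) = (-3958 - 199)/(3062 - 2712) = -4157/350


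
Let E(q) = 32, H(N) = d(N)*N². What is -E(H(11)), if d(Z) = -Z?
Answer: -32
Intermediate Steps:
H(N) = -N³ (H(N) = (-N)*N² = -N³)
-E(H(11)) = -1*32 = -32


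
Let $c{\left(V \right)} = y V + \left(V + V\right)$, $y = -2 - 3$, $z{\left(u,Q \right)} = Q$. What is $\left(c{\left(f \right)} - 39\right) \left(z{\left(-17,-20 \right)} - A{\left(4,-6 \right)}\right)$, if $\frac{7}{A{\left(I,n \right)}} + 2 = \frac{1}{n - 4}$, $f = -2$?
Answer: $550$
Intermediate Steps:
$A{\left(I,n \right)} = \frac{7}{-2 + \frac{1}{-4 + n}}$ ($A{\left(I,n \right)} = \frac{7}{-2 + \frac{1}{n - 4}} = \frac{7}{-2 + \frac{1}{-4 + n}}$)
$y = -5$
$c{\left(V \right)} = - 3 V$ ($c{\left(V \right)} = - 5 V + \left(V + V\right) = - 5 V + 2 V = - 3 V$)
$\left(c{\left(f \right)} - 39\right) \left(z{\left(-17,-20 \right)} - A{\left(4,-6 \right)}\right) = \left(\left(-3\right) \left(-2\right) - 39\right) \left(-20 - \frac{7 \left(4 - -6\right)}{-9 + 2 \left(-6\right)}\right) = \left(6 - 39\right) \left(-20 - \frac{7 \left(4 + 6\right)}{-9 - 12}\right) = - 33 \left(-20 - 7 \frac{1}{-21} \cdot 10\right) = - 33 \left(-20 - 7 \left(- \frac{1}{21}\right) 10\right) = - 33 \left(-20 - - \frac{10}{3}\right) = - 33 \left(-20 + \frac{10}{3}\right) = \left(-33\right) \left(- \frac{50}{3}\right) = 550$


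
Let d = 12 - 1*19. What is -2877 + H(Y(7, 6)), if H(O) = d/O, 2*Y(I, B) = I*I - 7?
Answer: -8632/3 ≈ -2877.3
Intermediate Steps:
d = -7 (d = 12 - 19 = -7)
Y(I, B) = -7/2 + I**2/2 (Y(I, B) = (I*I - 7)/2 = (I**2 - 7)/2 = (-7 + I**2)/2 = -7/2 + I**2/2)
H(O) = -7/O
-2877 + H(Y(7, 6)) = -2877 - 7/(-7/2 + (1/2)*7**2) = -2877 - 7/(-7/2 + (1/2)*49) = -2877 - 7/(-7/2 + 49/2) = -2877 - 7/21 = -2877 - 7*1/21 = -2877 - 1/3 = -8632/3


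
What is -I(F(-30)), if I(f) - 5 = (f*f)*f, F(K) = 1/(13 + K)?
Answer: -24564/4913 ≈ -4.9998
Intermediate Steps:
I(f) = 5 + f³ (I(f) = 5 + (f*f)*f = 5 + f²*f = 5 + f³)
-I(F(-30)) = -(5 + (1/(13 - 30))³) = -(5 + (1/(-17))³) = -(5 + (-1/17)³) = -(5 - 1/4913) = -1*24564/4913 = -24564/4913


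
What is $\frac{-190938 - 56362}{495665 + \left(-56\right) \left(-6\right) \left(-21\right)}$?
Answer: $- \frac{247300}{488609} \approx -0.50613$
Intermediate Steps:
$\frac{-190938 - 56362}{495665 + \left(-56\right) \left(-6\right) \left(-21\right)} = - \frac{247300}{495665 + 336 \left(-21\right)} = - \frac{247300}{495665 - 7056} = - \frac{247300}{488609}$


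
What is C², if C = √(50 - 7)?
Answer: 43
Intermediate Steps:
C = √43 ≈ 6.5574
C² = (√43)² = 43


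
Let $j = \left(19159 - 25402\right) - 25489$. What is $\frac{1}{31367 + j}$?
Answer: $- \frac{1}{365} \approx -0.0027397$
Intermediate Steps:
$j = -31732$ ($j = -6243 - 25489 = -31732$)
$\frac{1}{31367 + j} = \frac{1}{31367 - 31732} = \frac{1}{-365} = - \frac{1}{365}$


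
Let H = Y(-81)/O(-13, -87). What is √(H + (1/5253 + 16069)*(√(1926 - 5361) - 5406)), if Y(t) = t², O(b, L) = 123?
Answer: √(-4029462752769067761 + 745369076404194*I*√3435)/215373 ≈ 50.522 + 9320.5*I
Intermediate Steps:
H = 2187/41 (H = (-81)²/123 = 6561*(1/123) = 2187/41 ≈ 53.341)
√(H + (1/5253 + 16069)*(√(1926 - 5361) - 5406)) = √(2187/41 + (1/5253 + 16069)*(√(1926 - 5361) - 5406)) = √(2187/41 + (1/5253 + 16069)*(√(-3435) - 5406)) = √(2187/41 + 84410458*(I*√3435 - 5406)/5253) = √(2187/41 + 84410458*(-5406 + I*√3435)/5253) = √(2187/41 + (-8947508548/103 + 84410458*I*√3435/5253)) = √(-366847625207/4223 + 84410458*I*√3435/5253)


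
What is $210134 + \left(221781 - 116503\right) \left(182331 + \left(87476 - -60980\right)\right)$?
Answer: $34824803920$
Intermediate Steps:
$210134 + \left(221781 - 116503\right) \left(182331 + \left(87476 - -60980\right)\right) = 210134 + 105278 \left(182331 + \left(87476 + 60980\right)\right) = 210134 + 105278 \left(182331 + 148456\right) = 210134 + 105278 \cdot 330787 = 210134 + 34824593786 = 34824803920$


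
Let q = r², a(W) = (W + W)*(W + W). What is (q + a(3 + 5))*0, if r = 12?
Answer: 0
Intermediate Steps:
a(W) = 4*W² (a(W) = (2*W)*(2*W) = 4*W²)
q = 144 (q = 12² = 144)
(q + a(3 + 5))*0 = (144 + 4*(3 + 5)²)*0 = (144 + 4*8²)*0 = (144 + 4*64)*0 = (144 + 256)*0 = 400*0 = 0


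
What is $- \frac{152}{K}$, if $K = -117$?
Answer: $\frac{152}{117} \approx 1.2991$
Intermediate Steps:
$- \frac{152}{K} = - \frac{152}{-117} = \left(-152\right) \left(- \frac{1}{117}\right) = \frac{152}{117}$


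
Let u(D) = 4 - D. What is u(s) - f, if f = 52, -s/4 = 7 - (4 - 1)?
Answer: -32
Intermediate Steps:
s = -16 (s = -4*(7 - (4 - 1)) = -4*(7 - 1*3) = -4*(7 - 3) = -4*4 = -16)
u(s) - f = (4 - 1*(-16)) - 1*52 = (4 + 16) - 52 = 20 - 52 = -32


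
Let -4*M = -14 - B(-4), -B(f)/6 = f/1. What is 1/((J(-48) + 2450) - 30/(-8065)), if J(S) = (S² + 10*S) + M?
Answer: 3226/13818583 ≈ 0.00023345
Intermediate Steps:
B(f) = -6*f (B(f) = -6*f/1 = -6*f)
M = 19/2 (M = -(-14 - (-6)*(-4))/4 = -(-14 - 1*24)/4 = -(-14 - 24)/4 = -¼*(-38) = 19/2 ≈ 9.5000)
J(S) = 19/2 + S² + 10*S (J(S) = (S² + 10*S) + 19/2 = 19/2 + S² + 10*S)
1/((J(-48) + 2450) - 30/(-8065)) = 1/(((19/2 + (-48)² + 10*(-48)) + 2450) - 30/(-8065)) = 1/(((19/2 + 2304 - 480) + 2450) - 30*(-1/8065)) = 1/((3667/2 + 2450) + 6/1613) = 1/(8567/2 + 6/1613) = 1/(13818583/3226) = 3226/13818583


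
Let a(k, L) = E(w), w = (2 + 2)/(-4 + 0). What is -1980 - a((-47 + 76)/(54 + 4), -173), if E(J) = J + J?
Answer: -1978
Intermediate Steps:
w = -1 (w = 4/(-4) = 4*(-¼) = -1)
E(J) = 2*J
a(k, L) = -2 (a(k, L) = 2*(-1) = -2)
-1980 - a((-47 + 76)/(54 + 4), -173) = -1980 - 1*(-2) = -1980 + 2 = -1978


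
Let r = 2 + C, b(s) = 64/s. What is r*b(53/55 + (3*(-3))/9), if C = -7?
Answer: 8800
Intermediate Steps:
r = -5 (r = 2 - 7 = -5)
r*b(53/55 + (3*(-3))/9) = -320/(53/55 + (3*(-3))/9) = -320/(53*(1/55) - 9*1/9) = -320/(53/55 - 1) = -320/(-2/55) = -320*(-55)/2 = -5*(-1760) = 8800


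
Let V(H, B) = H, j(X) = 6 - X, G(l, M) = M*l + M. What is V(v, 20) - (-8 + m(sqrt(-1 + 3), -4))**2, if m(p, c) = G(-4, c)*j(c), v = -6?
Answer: -12550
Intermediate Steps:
G(l, M) = M + M*l
m(p, c) = -3*c*(6 - c) (m(p, c) = (c*(1 - 4))*(6 - c) = (c*(-3))*(6 - c) = (-3*c)*(6 - c) = -3*c*(6 - c))
V(v, 20) - (-8 + m(sqrt(-1 + 3), -4))**2 = -6 - (-8 + 3*(-4)*(-6 - 4))**2 = -6 - (-8 + 3*(-4)*(-10))**2 = -6 - (-8 + 120)**2 = -6 - 1*112**2 = -6 - 1*12544 = -6 - 12544 = -12550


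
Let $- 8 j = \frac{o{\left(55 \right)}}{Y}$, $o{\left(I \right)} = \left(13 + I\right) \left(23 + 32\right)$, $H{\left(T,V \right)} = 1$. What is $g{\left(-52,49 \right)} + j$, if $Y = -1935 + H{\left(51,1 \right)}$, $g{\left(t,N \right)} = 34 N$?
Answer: $\frac{6445023}{3868} \approx 1666.2$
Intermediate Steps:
$o{\left(I \right)} = 715 + 55 I$ ($o{\left(I \right)} = \left(13 + I\right) 55 = 715 + 55 I$)
$Y = -1934$ ($Y = -1935 + 1 = -1934$)
$j = \frac{935}{3868}$ ($j = - \frac{\left(715 + 55 \cdot 55\right) \frac{1}{-1934}}{8} = - \frac{\left(715 + 3025\right) \left(- \frac{1}{1934}\right)}{8} = - \frac{3740 \left(- \frac{1}{1934}\right)}{8} = \left(- \frac{1}{8}\right) \left(- \frac{1870}{967}\right) = \frac{935}{3868} \approx 0.24173$)
$g{\left(-52,49 \right)} + j = 34 \cdot 49 + \frac{935}{3868} = 1666 + \frac{935}{3868} = \frac{6445023}{3868}$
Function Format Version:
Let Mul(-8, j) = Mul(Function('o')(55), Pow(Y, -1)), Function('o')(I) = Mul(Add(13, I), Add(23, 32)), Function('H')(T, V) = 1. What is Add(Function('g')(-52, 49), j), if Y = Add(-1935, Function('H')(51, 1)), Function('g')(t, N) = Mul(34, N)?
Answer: Rational(6445023, 3868) ≈ 1666.2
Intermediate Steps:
Function('o')(I) = Add(715, Mul(55, I)) (Function('o')(I) = Mul(Add(13, I), 55) = Add(715, Mul(55, I)))
Y = -1934 (Y = Add(-1935, 1) = -1934)
j = Rational(935, 3868) (j = Mul(Rational(-1, 8), Mul(Add(715, Mul(55, 55)), Pow(-1934, -1))) = Mul(Rational(-1, 8), Mul(Add(715, 3025), Rational(-1, 1934))) = Mul(Rational(-1, 8), Mul(3740, Rational(-1, 1934))) = Mul(Rational(-1, 8), Rational(-1870, 967)) = Rational(935, 3868) ≈ 0.24173)
Add(Function('g')(-52, 49), j) = Add(Mul(34, 49), Rational(935, 3868)) = Add(1666, Rational(935, 3868)) = Rational(6445023, 3868)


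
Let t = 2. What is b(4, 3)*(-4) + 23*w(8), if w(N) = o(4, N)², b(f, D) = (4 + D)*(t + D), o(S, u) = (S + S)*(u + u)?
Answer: 376692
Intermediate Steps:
o(S, u) = 4*S*u (o(S, u) = (2*S)*(2*u) = 4*S*u)
b(f, D) = (2 + D)*(4 + D) (b(f, D) = (4 + D)*(2 + D) = (2 + D)*(4 + D))
w(N) = 256*N² (w(N) = (4*4*N)² = (16*N)² = 256*N²)
b(4, 3)*(-4) + 23*w(8) = (8 + 3² + 6*3)*(-4) + 23*(256*8²) = (8 + 9 + 18)*(-4) + 23*(256*64) = 35*(-4) + 23*16384 = -140 + 376832 = 376692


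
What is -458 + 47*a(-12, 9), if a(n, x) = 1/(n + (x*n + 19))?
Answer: -46305/101 ≈ -458.47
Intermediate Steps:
a(n, x) = 1/(19 + n + n*x) (a(n, x) = 1/(n + (n*x + 19)) = 1/(n + (19 + n*x)) = 1/(19 + n + n*x))
-458 + 47*a(-12, 9) = -458 + 47/(19 - 12 - 12*9) = -458 + 47/(19 - 12 - 108) = -458 + 47/(-101) = -458 + 47*(-1/101) = -458 - 47/101 = -46305/101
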